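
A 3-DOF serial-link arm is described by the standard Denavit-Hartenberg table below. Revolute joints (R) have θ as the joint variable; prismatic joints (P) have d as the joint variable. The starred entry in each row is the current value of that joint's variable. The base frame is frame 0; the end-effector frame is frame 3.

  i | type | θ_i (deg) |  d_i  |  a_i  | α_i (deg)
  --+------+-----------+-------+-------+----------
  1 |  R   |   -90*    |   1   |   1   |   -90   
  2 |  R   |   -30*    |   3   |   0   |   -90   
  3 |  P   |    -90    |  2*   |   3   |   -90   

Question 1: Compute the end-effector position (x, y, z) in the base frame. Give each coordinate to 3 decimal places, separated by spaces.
after link 1: o_1 = (0.0000, -1.0000, 1.0000)
after link 2: o_2 = (3.0000, -1.0000, 1.0000)
after link 3: o_3 = (6.0000, -2.0000, -0.7321)

6.000 -2.000 -0.732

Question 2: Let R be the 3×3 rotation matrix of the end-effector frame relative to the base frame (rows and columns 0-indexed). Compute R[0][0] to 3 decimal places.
End-effector x-axis (col 0 of R) = (1.0000,0.0000,0.0000)
R[0][0] = 1.0000

1.000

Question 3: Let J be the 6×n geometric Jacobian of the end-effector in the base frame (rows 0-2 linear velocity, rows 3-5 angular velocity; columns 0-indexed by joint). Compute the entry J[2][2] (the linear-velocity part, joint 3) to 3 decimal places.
prismatic axis z_2 = (0.0000,-0.5000,-0.8660)
J_v[:, 2] = z_2; J_ω[:, 2] = (0,0,0)
entry J[2][2] = -0.8660

-0.866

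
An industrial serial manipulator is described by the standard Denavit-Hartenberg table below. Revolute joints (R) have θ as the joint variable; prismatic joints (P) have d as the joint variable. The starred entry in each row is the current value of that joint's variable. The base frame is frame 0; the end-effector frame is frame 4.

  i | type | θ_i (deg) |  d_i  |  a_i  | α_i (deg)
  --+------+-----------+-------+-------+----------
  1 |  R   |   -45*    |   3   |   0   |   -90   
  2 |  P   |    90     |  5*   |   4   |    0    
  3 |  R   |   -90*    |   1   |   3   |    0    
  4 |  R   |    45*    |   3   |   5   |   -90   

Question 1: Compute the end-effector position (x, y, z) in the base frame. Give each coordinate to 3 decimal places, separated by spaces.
after link 1: o_1 = (0.0000, 0.0000, 3.0000)
after link 2: o_2 = (3.5355, 3.5355, -1.0000)
after link 3: o_3 = (6.3640, 2.1213, -1.0000)
after link 4: o_4 = (10.9853, 1.7426, -4.5355)

10.985 1.743 -4.536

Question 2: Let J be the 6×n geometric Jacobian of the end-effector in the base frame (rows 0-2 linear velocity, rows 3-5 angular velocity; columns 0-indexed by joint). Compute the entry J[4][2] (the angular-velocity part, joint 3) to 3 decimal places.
axis z_2 = (0.7071,0.7071,0.0000); lever o_n−o_2 = (7.4497,-1.7929,-3.5355)
cross product → J_v[:, 2] = (-2.5000,2.5000,-6.5355)
J_ω[:, 2] = z_2
entry J[4][2] = 0.7071

0.707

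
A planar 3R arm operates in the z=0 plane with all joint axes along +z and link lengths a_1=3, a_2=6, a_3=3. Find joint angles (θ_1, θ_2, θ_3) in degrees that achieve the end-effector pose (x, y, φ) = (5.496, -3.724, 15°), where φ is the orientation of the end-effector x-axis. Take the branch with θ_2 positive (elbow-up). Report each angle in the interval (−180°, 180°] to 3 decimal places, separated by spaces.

wrist centre = target − a_3·(cos φ, sin φ) = (2.5982, -4.5005)
cos θ_2 = (27.0049−3²−6²)/(2·3·6) = -0.4999; θ_2 = 119.9910° (elbow-up)
β = atan2(-4.5005,2.5982) = -60.0011°; ψ = atan2(5.1966,0.0008) = 89.9910°
θ_1 = β − ψ = -149.9922°
θ_3 = φ − θ_1 − θ_2 = 45.0011° (wrapped to (-180°,180°])

-149.992 119.991 45.001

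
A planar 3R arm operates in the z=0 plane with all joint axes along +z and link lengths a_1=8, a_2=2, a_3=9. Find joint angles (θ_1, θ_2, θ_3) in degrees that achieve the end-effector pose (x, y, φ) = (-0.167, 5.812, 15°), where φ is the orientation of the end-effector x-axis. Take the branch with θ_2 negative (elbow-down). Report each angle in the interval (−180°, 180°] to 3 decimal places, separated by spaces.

167.083 -44.983 -107.100

wrist centre = target − a_3·(cos φ, sin φ) = (-8.8603, 3.4826)
cos θ_2 = (90.6342−8²−2²)/(2·8·2) = 0.7073; θ_2 = -44.9828° (elbow-down)
β = atan2(3.4826,-8.8603) = 158.5423°; ψ = atan2(-1.4138,9.4146) = -8.5403°
θ_1 = β − ψ = 167.0825°
θ_3 = φ − θ_1 − θ_2 = -107.0997° (wrapped to (-180°,180°])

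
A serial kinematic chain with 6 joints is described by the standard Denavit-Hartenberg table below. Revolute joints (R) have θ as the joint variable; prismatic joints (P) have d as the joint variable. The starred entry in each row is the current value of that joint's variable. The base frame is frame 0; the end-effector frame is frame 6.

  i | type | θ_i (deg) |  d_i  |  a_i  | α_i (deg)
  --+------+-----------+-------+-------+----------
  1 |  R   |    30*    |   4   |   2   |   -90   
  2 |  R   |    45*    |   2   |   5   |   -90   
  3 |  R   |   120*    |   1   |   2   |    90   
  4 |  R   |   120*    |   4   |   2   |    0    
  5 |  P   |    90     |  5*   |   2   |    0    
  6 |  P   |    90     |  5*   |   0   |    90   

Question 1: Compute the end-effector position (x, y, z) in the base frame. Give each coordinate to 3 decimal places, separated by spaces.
13.565 2.790 -9.592

after link 1: o_1 = (1.7321, 1.0000, 4.0000)
after link 2: o_2 = (3.7939, 4.4998, 0.4645)
after link 3: o_3 = (3.4352, 2.2927, 0.4645)
after link 4: o_4 = (5.3690, 2.0998, -3.5633)
after link 5: o_5 = (9.6634, 3.4245, -6.5304)
after link 6: o_6 = (13.5650, 2.7903, -9.5923)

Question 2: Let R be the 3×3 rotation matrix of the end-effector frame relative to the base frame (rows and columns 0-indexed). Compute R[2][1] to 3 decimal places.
End-effector y-axis (col 1 of R) = (0.7803,-0.1268,-0.6124)
R[2][1] = -0.6124

-0.612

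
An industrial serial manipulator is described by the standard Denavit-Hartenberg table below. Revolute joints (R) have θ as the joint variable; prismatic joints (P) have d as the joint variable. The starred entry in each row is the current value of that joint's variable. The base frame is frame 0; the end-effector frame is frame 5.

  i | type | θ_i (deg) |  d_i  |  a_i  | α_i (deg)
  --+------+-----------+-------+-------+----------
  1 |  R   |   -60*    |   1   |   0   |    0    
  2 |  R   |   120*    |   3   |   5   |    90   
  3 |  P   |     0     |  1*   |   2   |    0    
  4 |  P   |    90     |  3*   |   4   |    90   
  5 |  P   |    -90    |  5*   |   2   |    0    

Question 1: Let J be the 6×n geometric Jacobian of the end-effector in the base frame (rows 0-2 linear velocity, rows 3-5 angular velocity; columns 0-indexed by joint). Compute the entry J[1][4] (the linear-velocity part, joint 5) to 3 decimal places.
0.866

prismatic axis z_4 = (0.5000,0.8660,-0.0000)
J_v[:, 4] = z_4; J_ω[:, 4] = (0,0,0)
entry J[1][4] = 0.8660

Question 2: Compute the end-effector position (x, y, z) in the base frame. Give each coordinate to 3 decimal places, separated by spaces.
7.732 9.392 8.000

after link 1: o_1 = (0.0000, 0.0000, 1.0000)
after link 2: o_2 = (2.5000, 4.3301, 4.0000)
after link 3: o_3 = (4.3660, 5.5622, 4.0000)
after link 4: o_4 = (6.9641, 4.0622, 8.0000)
after link 5: o_5 = (7.7321, 9.3923, 8.0000)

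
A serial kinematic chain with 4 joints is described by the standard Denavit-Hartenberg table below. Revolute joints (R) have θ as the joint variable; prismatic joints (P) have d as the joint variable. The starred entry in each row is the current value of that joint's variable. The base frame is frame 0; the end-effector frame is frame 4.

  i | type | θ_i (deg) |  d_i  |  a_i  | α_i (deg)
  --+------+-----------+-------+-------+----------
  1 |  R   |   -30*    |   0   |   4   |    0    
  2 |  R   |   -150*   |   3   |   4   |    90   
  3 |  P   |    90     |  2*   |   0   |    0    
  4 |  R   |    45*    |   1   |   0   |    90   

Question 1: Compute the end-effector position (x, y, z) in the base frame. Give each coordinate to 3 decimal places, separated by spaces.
after link 1: o_1 = (3.4641, -2.0000, 0.0000)
after link 2: o_2 = (-0.5359, -2.0000, 3.0000)
after link 3: o_3 = (-0.5359, 0.0000, 3.0000)
after link 4: o_4 = (-0.5359, 1.0000, 3.0000)

-0.536 1.000 3.000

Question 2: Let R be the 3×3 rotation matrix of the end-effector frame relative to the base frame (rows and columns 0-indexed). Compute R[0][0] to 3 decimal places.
0.707

End-effector x-axis (col 0 of R) = (0.7071,-0.0000,0.7071)
R[0][0] = 0.7071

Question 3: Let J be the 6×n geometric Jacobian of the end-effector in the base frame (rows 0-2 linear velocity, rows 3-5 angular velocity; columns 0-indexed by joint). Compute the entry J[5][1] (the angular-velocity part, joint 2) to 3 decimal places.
1.000

axis z_1 = (0.0000,0.0000,1.0000); lever o_n−o_1 = (-4.0000,3.0000,3.0000)
cross product → J_v[:, 1] = (-3.0000,-4.0000,0.0000)
J_ω[:, 1] = z_1
entry J[5][1] = 1.0000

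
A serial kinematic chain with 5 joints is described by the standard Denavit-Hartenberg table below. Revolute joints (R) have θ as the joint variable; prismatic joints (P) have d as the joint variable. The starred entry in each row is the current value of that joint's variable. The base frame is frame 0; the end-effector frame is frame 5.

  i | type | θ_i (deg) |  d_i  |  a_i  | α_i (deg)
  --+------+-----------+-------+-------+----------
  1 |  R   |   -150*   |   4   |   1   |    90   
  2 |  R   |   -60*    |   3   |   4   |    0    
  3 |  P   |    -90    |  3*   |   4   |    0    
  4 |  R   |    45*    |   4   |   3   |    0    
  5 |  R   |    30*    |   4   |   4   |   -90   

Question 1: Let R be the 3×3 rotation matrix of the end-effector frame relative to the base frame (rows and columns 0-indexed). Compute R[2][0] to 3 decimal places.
-0.966

End-effector x-axis (col 0 of R) = (-0.2241,-0.1294,-0.9659)
R[2][0] = -0.9659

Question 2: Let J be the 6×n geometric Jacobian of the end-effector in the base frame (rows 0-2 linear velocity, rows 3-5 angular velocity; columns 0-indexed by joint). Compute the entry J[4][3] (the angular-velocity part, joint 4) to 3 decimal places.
axis z_3 = (-0.5000,0.8660,0.0000); lever o_n−o_3 = (-4.2241,6.7988,-6.7615)
cross product → J_v[:, 3] = (-5.8556,-3.3807,0.2588)
J_ω[:, 3] = z_3
entry J[4][3] = 0.8660

0.866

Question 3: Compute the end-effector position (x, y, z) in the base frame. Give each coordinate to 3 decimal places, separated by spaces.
-6.822 12.227 -8.226

after link 1: o_1 = (-0.8660, -0.5000, 4.0000)
after link 2: o_2 = (-4.0981, 1.0981, 0.5359)
after link 3: o_3 = (-2.5981, 5.4282, -1.4641)
after link 4: o_4 = (-3.9256, 9.2805, -4.3619)
after link 5: o_5 = (-6.8222, 12.2270, -8.2256)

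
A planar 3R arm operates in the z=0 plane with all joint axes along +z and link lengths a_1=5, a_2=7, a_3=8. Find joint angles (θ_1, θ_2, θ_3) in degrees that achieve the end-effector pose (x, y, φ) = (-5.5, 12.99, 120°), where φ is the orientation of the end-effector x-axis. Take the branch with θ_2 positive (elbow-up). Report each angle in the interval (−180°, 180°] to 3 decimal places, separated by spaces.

wrist centre = target − a_3·(cos φ, sin φ) = (-1.5000, 6.0618)
cos θ_2 = (38.9954−5²−7²)/(2·5·7) = -0.5001; θ_2 = 120.0044° (elbow-up)
β = atan2(6.0618,-1.5000) = 103.8987°; ψ = atan2(6.0619,1.4995) = 76.1056°
θ_1 = β − ψ = 27.7931°
θ_3 = φ − θ_1 − θ_2 = -27.7975° (wrapped to (-180°,180°])

27.793 120.004 -27.797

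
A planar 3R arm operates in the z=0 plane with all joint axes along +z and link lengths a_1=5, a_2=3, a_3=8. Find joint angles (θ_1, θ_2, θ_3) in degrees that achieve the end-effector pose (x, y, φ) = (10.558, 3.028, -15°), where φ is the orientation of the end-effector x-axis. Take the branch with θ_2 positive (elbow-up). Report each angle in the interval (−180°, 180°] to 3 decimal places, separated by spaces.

30.002 89.986 -134.988

wrist centre = target − a_3·(cos φ, sin φ) = (2.8306, 5.0986)
cos θ_2 = (34.0075−5²−3²)/(2·5·3) = 0.0002; θ_2 = 89.9857° (elbow-up)
β = atan2(5.0986,2.8306) = 60.9620°; ψ = atan2(3.0000,5.0007) = 30.9600°
θ_1 = β − ψ = 30.0021°
θ_3 = φ − θ_1 − θ_2 = -134.9877° (wrapped to (-180°,180°])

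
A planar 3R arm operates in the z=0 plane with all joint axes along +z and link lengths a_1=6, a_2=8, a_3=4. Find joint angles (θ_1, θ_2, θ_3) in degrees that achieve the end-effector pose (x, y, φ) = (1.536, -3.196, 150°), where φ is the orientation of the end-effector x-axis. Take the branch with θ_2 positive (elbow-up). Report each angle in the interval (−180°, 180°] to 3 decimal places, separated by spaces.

-119.999 120.000 149.998

wrist centre = target − a_3·(cos φ, sin φ) = (5.0001, -5.1960)
cos θ_2 = (51.9994−6²−8²)/(2·6·8) = -0.5000; θ_2 = 120.0004° (elbow-up)
β = atan2(-5.1960,5.0001) = -46.1007°; ψ = atan2(6.9282,2.0000) = 73.8982°
θ_1 = β − ψ = -119.9989°
θ_3 = φ − θ_1 − θ_2 = 149.9985° (wrapped to (-180°,180°])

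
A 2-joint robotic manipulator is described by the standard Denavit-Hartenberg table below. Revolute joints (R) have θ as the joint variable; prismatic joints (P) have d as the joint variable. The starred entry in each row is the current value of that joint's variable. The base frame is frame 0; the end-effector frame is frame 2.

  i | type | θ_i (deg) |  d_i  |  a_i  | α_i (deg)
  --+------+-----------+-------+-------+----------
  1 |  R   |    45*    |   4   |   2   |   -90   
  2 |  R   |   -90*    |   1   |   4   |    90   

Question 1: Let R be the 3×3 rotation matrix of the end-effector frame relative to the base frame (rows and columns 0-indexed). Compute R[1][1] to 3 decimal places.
0.707

End-effector y-axis (col 1 of R) = (-0.7071,0.7071,0.0000)
R[1][1] = 0.7071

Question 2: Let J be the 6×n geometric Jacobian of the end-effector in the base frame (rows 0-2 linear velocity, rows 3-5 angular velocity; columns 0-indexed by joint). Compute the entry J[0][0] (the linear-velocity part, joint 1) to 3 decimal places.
-2.121

axis z_0 = ẑ; lever o_n−o_0 = (0.7071,2.1213,8.0000)
cross product → J_v[:, 0] = (-2.1213,0.7071,0.0000)
J_ω[:, 0] = z_0
entry J[0][0] = -2.1213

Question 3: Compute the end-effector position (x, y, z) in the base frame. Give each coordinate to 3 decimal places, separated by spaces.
0.707 2.121 8.000

after link 1: o_1 = (1.4142, 1.4142, 4.0000)
after link 2: o_2 = (0.7071, 2.1213, 8.0000)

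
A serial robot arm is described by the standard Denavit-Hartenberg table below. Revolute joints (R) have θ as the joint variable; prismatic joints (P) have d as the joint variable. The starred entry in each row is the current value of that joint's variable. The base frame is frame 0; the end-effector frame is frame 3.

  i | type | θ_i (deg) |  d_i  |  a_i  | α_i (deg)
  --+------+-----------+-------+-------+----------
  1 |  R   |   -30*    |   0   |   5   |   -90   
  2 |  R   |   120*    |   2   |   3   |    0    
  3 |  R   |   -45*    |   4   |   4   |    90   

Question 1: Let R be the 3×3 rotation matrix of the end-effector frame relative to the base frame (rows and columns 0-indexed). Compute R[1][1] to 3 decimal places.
End-effector y-axis (col 1 of R) = (0.5000,0.8660,0.0000)
R[1][1] = 0.8660

0.866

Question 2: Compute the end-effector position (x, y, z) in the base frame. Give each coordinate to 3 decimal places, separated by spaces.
after link 1: o_1 = (4.3301, -2.5000, 0.0000)
after link 2: o_2 = (4.0311, -0.0179, -2.5981)
after link 3: o_3 = (6.9277, 2.9285, -6.4618)

6.928 2.929 -6.462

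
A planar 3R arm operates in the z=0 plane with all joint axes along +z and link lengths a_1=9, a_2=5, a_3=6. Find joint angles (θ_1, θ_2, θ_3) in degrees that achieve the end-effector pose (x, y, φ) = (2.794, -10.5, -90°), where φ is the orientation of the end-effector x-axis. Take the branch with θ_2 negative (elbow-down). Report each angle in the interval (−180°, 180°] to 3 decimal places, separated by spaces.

-30.003 -150.002 90.005

wrist centre = target − a_3·(cos φ, sin φ) = (2.7940, -4.5000)
cos θ_2 = (28.0564−9²−5²)/(2·9·5) = -0.8660; θ_2 = -150.0016° (elbow-down)
β = atan2(-4.5000,2.7940) = -58.1643°; ψ = atan2(-2.4999,4.6698) = -28.1614°
θ_1 = β − ψ = -30.0029°
θ_3 = φ − θ_1 − θ_2 = 90.0045° (wrapped to (-180°,180°])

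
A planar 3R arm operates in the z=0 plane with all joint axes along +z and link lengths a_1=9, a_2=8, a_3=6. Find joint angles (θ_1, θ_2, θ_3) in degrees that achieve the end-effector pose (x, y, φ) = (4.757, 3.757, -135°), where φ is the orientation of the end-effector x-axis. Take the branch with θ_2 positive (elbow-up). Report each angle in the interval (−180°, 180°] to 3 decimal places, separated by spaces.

-0.002 90.005 134.997

wrist centre = target − a_3·(cos φ, sin φ) = (8.9996, 7.9996)
cos θ_2 = (144.9878−9²−8²)/(2·9·8) = -0.0001; θ_2 = 90.0049° (elbow-up)
β = atan2(7.9996,8.9996) = 41.6334°; ψ = atan2(8.0000,8.9993) = 41.6357°
θ_1 = β − ψ = -0.0023°
θ_3 = φ − θ_1 − θ_2 = 134.9974° (wrapped to (-180°,180°])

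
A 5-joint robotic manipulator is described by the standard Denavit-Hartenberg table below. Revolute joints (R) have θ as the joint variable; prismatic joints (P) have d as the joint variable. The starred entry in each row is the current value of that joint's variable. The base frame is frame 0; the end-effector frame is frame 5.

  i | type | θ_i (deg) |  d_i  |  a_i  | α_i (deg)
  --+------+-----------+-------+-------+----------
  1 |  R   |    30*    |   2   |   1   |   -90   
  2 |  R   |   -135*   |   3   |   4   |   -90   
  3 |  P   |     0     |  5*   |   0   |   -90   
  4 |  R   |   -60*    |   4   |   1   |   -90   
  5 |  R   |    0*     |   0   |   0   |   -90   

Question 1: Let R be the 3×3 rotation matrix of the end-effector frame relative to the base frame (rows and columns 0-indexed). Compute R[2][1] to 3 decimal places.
-0.259

End-effector y-axis (col 1 of R) = (0.8365,0.4830,-0.2588)
R[2][1] = -0.2588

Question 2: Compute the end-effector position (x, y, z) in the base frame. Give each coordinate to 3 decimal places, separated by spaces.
2.203 0.117 9.330

after link 1: o_1 = (0.8660, 0.5000, 2.0000)
after link 2: o_2 = (-3.0835, 1.6839, 4.8284)
after link 3: o_3 = (-0.0216, 3.4516, 8.3640)
after link 4: o_4 = (2.2025, 0.1169, 9.3299)
after link 5: o_5 = (2.2025, 0.1169, 9.3299)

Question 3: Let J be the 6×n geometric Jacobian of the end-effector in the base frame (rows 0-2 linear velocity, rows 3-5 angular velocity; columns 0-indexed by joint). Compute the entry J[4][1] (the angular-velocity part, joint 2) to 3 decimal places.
axis z_1 = (-0.5000,0.8660,0.0000); lever o_n−o_1 = (1.3365,-0.3831,7.3299)
cross product → J_v[:, 1] = (6.3479,3.6649,-0.9659)
J_ω[:, 1] = z_1
entry J[4][1] = 0.8660

0.866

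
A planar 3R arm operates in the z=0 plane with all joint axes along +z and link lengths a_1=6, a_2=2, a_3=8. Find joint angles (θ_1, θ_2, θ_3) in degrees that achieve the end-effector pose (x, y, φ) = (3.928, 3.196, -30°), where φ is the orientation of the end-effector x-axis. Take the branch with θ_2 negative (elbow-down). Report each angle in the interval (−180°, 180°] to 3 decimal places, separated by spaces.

wrist centre = target − a_3·(cos φ, sin φ) = (-3.0002, 7.1960)
cos θ_2 = (60.7836−6²−2²)/(2·6·2) = 0.8660; θ_2 = -30.0047° (elbow-down)
β = atan2(7.1960,-3.0002) = 112.6325°; ψ = atan2(-1.0001,7.7320) = -7.3704°
θ_1 = β − ψ = 120.0029°
θ_3 = φ − θ_1 − θ_2 = -119.9983° (wrapped to (-180°,180°])

120.003 -30.005 -119.998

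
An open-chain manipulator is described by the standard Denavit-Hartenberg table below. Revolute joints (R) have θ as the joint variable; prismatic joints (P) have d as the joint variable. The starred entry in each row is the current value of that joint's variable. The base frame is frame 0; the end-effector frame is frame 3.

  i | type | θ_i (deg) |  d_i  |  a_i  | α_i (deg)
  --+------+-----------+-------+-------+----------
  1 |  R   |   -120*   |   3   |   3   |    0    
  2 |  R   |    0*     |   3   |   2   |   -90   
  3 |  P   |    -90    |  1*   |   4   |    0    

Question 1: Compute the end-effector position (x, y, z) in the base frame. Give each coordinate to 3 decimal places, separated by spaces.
-1.634 -4.830 10.000

after link 1: o_1 = (-1.5000, -2.5981, 3.0000)
after link 2: o_2 = (-2.5000, -4.3301, 6.0000)
after link 3: o_3 = (-1.6340, -4.8301, 10.0000)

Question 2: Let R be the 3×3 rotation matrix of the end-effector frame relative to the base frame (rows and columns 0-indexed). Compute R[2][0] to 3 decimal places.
End-effector x-axis (col 0 of R) = (-0.0000,-0.0000,1.0000)
R[2][0] = 1.0000

1.000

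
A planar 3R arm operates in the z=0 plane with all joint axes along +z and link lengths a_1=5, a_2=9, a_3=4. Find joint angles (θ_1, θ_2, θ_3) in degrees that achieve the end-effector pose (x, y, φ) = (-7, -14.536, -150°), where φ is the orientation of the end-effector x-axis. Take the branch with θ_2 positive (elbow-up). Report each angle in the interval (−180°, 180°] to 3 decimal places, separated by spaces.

-134.992 44.987 -59.995

wrist centre = target − a_3·(cos φ, sin φ) = (-3.5359, -12.5360)
cos θ_2 = (169.6539−5²−9²)/(2·5·9) = 0.7073; θ_2 = 44.9872° (elbow-up)
β = atan2(-12.5360,-3.5359) = -105.7516°; ψ = atan2(6.3625,11.3654) = 29.2408°
θ_1 = β − ψ = -134.9924°
θ_3 = φ − θ_1 − θ_2 = -59.9947° (wrapped to (-180°,180°])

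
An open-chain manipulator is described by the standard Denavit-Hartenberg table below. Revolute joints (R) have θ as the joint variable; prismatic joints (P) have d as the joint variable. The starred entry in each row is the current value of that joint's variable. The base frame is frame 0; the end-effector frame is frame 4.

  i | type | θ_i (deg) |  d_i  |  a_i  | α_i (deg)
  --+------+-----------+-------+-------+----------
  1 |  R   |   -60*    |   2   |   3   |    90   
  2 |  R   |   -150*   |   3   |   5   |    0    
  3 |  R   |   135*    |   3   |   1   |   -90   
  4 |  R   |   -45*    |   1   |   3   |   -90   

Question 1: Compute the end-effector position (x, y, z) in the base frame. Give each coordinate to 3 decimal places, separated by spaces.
-6.061 -5.744 -0.342

after link 1: o_1 = (1.5000, -2.5981, 2.0000)
after link 2: o_2 = (-3.2631, -0.3481, -0.5000)
after link 3: o_3 = (-5.3783, -2.6846, -0.7588)
after link 4: o_4 = (-6.0614, -5.7439, -0.3419)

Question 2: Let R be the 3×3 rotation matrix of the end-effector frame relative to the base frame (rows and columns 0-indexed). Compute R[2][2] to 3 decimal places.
End-effector z-axis (col 2 of R) = (0.9539,-0.2380,-0.1830)
R[2][2] = -0.1830

-0.183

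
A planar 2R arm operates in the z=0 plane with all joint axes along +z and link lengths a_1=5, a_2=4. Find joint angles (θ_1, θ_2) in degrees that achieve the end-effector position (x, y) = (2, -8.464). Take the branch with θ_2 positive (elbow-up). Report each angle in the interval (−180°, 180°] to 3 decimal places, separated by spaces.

-90.002 30.005

cos θ_2 = (75.6393−5²−4²)/(2·5·4) = 0.8660; θ_2 = 30.0049° (elbow-up)
β = atan2(-8.4640,2.0000) = -76.7052°; ψ = atan2(2.0003,8.4639) = 13.2969°
θ_1 = β − ψ = -90.0020°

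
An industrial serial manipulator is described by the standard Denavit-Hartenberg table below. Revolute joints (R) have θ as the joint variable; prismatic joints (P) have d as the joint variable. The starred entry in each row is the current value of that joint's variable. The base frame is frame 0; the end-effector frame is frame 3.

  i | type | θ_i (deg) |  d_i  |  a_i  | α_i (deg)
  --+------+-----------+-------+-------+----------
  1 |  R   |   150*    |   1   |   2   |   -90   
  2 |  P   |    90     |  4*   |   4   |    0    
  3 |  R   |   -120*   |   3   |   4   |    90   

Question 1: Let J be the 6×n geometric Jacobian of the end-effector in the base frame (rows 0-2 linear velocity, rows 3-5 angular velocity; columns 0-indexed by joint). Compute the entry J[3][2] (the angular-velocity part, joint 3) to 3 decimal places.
axis z_2 = (-0.5000,-0.8660,0.0000); lever o_n−o_2 = (-4.5000,-0.8660,2.0000)
cross product → J_v[:, 2] = (-1.7321,1.0000,-3.4641)
J_ω[:, 2] = z_2
entry J[3][2] = -0.5000

-0.500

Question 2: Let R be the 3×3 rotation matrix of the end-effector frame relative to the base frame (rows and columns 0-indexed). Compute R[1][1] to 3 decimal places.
-0.866

End-effector y-axis (col 1 of R) = (-0.5000,-0.8660,0.0000)
R[1][1] = -0.8660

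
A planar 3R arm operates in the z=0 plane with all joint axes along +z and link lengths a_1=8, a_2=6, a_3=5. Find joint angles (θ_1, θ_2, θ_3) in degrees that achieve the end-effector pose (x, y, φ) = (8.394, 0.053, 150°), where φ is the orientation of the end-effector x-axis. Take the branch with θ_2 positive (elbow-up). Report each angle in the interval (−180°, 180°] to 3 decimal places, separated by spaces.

wrist centre = target − a_3·(cos φ, sin φ) = (12.7241, -2.4470)
cos θ_2 = (167.8912−8²−6²)/(2·8·6) = 0.7072; θ_2 = 44.9924° (elbow-up)
β = atan2(-2.4470,12.7241) = -10.8858°; ψ = atan2(4.2421,12.2432) = 19.1104°
θ_1 = β − ψ = -29.9962°
θ_3 = φ − θ_1 − θ_2 = 135.0037° (wrapped to (-180°,180°])

-29.996 44.992 135.004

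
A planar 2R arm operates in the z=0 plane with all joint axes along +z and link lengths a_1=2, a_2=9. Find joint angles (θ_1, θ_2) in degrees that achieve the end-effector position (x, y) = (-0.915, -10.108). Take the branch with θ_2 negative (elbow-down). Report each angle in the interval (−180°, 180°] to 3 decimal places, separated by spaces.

-45.013 -59.984

cos θ_2 = (103.0089−2²−9²)/(2·2·9) = 0.5002; θ_2 = -59.9837° (elbow-down)
β = atan2(-10.1080,-0.9150) = -95.1725°; ψ = atan2(-7.7929,6.5022) = -50.1593°
θ_1 = β − ψ = -45.0132°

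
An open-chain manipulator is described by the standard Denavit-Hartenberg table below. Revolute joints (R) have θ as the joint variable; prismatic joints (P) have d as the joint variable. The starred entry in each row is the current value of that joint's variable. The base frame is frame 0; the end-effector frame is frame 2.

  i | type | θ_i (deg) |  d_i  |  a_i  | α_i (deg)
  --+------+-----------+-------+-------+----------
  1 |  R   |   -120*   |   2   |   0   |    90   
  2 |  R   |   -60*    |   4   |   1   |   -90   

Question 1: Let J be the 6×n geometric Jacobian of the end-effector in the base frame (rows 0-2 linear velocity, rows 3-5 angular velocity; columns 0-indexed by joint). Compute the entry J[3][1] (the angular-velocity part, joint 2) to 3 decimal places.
axis z_1 = (-0.8660,0.5000,0.0000); lever o_n−o_1 = (-3.7141,1.5670,-0.8660)
cross product → J_v[:, 1] = (-0.4330,-0.7500,0.5000)
J_ω[:, 1] = z_1
entry J[3][1] = -0.8660

-0.866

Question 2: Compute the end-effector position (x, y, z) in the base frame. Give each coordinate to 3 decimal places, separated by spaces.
after link 1: o_1 = (0.0000, 0.0000, 2.0000)
after link 2: o_2 = (-3.7141, 1.5670, 1.1340)

-3.714 1.567 1.134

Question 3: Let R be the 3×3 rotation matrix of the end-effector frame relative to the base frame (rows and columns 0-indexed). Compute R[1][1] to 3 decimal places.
-0.500

End-effector y-axis (col 1 of R) = (0.8660,-0.5000,-0.0000)
R[1][1] = -0.5000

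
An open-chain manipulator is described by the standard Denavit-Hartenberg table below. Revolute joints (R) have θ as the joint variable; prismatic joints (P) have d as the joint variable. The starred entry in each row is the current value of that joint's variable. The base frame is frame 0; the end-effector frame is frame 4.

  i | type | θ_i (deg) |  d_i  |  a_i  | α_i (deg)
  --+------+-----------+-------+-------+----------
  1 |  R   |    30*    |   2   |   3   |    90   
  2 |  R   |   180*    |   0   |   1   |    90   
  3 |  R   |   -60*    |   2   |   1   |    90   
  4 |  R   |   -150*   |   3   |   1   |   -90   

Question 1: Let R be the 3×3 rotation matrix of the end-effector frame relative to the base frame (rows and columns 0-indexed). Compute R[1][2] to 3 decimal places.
0.250

End-effector z-axis (col 2 of R) = (-0.4330,0.2500,-0.8660)
R[1][2] = 0.2500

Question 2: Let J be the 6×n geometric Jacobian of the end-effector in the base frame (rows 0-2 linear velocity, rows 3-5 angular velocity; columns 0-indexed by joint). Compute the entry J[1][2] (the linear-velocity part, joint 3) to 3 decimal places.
axis z_2 = (0.0000,0.0000,1.0000); lever o_n−o_2 = (1.3840,2.6651,1.5000)
cross product → J_v[:, 2] = (-2.6651,1.3840,0.0000)
J_ω[:, 2] = z_2
entry J[1][2] = 1.3840

1.384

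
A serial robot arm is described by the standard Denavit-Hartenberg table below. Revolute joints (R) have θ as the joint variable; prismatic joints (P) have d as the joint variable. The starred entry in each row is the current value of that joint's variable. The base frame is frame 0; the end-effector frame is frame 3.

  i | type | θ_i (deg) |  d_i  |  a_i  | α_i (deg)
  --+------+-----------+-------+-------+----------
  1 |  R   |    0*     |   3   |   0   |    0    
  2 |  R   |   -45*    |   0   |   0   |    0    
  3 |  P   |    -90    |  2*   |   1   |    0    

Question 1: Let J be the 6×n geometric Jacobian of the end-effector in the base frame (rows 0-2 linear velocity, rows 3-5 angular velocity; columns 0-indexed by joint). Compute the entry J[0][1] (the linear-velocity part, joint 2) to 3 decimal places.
0.707

axis z_1 = (0.0000,0.0000,1.0000); lever o_n−o_1 = (-0.7071,-0.7071,2.0000)
cross product → J_v[:, 1] = (0.7071,-0.7071,0.0000)
J_ω[:, 1] = z_1
entry J[0][1] = 0.7071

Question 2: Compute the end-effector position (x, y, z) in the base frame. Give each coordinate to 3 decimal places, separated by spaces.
after link 1: o_1 = (0.0000, 0.0000, 3.0000)
after link 2: o_2 = (0.0000, 0.0000, 3.0000)
after link 3: o_3 = (-0.7071, -0.7071, 5.0000)

-0.707 -0.707 5.000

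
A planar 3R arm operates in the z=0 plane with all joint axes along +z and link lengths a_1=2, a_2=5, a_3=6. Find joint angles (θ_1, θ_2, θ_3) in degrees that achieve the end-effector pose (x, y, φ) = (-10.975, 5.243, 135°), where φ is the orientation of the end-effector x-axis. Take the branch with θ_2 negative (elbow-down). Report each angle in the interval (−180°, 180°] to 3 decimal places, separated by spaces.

wrist centre = target − a_3·(cos φ, sin φ) = (-6.7324, 1.0004)
cos θ_2 = (46.3254−2²−5²)/(2·2·5) = 0.8663; θ_2 = -29.9721° (elbow-down)
β = atan2(1.0004,-6.7324) = 171.5483°; ψ = atan2(-2.4979,6.3313) = -21.5306°
θ_1 = β − ψ = 193.0789°
θ_3 = φ − θ_1 − θ_2 = -28.1068° (wrapped to (-180°,180°])

-166.921 -29.972 -28.107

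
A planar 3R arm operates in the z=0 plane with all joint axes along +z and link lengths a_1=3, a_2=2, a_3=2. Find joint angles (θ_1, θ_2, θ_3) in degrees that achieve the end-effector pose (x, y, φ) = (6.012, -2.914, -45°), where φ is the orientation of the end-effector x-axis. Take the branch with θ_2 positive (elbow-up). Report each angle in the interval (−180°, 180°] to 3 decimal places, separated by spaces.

-30.011 30.032 -45.020

wrist centre = target − a_3·(cos φ, sin φ) = (4.5978, -1.4998)
cos θ_2 = (23.3890−3²−2²)/(2·3·2) = 0.8657; θ_2 = 30.0315° (elbow-up)
β = atan2(-1.4998,4.5978) = -18.0662°; ψ = atan2(1.0010,4.7315) = 11.9449°
θ_1 = β − ψ = -30.0111°
θ_3 = φ − θ_1 − θ_2 = -45.0205° (wrapped to (-180°,180°])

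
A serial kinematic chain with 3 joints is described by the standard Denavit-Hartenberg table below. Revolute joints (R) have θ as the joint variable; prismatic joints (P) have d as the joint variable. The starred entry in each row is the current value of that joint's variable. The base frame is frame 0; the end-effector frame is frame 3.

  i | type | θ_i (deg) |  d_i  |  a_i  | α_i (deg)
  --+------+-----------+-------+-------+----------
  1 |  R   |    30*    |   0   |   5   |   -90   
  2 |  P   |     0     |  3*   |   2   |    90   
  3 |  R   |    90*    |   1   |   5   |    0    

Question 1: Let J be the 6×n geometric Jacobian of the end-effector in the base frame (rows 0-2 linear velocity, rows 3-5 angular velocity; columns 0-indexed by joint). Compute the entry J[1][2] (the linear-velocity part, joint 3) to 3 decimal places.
axis z_2 = (0.0000,0.0000,1.0000); lever o_n−o_2 = (-2.5000,4.3301,1.0000)
cross product → J_v[:, 2] = (-4.3301,-2.5000,0.0000)
J_ω[:, 2] = z_2
entry J[1][2] = -2.5000

-2.500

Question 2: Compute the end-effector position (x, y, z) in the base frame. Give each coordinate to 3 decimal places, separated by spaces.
2.062 10.428 1.000

after link 1: o_1 = (4.3301, 2.5000, 0.0000)
after link 2: o_2 = (4.5622, 6.0981, 0.0000)
after link 3: o_3 = (2.0622, 10.4282, 1.0000)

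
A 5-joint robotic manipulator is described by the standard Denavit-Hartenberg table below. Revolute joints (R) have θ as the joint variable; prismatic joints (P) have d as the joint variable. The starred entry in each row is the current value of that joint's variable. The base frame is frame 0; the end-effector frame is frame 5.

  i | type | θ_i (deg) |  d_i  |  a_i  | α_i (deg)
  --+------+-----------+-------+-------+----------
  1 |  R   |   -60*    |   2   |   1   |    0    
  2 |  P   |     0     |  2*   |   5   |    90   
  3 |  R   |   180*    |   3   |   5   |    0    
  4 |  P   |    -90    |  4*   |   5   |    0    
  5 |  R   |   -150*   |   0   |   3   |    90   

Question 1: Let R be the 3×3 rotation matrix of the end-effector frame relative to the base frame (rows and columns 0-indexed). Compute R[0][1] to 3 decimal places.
End-effector y-axis (col 1 of R) = (-0.8660,-0.5000,0.0000)
R[0][1] = -0.8660

-0.866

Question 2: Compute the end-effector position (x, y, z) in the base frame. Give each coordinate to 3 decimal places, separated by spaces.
after link 1: o_1 = (0.5000, -0.8660, 2.0000)
after link 2: o_2 = (3.0000, -5.1962, 4.0000)
after link 3: o_3 = (-2.0981, -2.3660, 4.0000)
after link 4: o_4 = (-5.5622, -4.3660, 9.0000)
after link 5: o_5 = (-4.8122, -5.6651, 6.4019)

-4.812 -5.665 6.402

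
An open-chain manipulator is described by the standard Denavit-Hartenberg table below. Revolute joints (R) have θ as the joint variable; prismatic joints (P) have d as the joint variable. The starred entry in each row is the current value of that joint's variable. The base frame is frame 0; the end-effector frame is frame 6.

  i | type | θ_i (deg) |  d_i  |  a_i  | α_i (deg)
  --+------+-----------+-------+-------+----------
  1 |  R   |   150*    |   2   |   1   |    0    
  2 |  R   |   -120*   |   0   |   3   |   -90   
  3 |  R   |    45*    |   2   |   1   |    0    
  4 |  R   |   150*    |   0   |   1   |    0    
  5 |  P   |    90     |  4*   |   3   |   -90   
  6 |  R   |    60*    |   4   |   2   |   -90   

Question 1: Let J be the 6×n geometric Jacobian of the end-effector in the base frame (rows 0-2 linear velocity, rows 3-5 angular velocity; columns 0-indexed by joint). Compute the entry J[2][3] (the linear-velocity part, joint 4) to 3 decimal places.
-3.933

axis z_3 = (-0.5000,0.8660,0.0000); lever o_n−o_3 = (2.2721,3.9306,3.0872)
cross product → J_v[:, 3] = (2.6736,1.5436,-3.9331)
J_ω[:, 3] = z_3
entry J[2][3] = -3.9331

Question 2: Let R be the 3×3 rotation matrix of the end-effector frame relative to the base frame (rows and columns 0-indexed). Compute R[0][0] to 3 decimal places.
End-effector x-axis (col 0 of R) = (0.5451,-0.6853,0.4830)
R[0][0] = 0.5451

0.545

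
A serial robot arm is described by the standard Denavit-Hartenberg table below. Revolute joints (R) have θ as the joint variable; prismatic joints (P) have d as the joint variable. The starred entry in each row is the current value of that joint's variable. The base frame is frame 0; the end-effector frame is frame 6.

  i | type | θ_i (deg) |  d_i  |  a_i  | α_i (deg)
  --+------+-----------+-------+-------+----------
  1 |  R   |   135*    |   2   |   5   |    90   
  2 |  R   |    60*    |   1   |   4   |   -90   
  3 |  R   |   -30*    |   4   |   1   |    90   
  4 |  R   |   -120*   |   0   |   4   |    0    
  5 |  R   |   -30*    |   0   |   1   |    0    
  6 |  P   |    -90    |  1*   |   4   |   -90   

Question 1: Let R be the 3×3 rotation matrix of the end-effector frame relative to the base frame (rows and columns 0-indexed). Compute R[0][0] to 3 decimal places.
0.507

End-effector x-axis (col 0 of R) = (0.5066,-0.8602,0.0580)
R[0][0] = 0.5066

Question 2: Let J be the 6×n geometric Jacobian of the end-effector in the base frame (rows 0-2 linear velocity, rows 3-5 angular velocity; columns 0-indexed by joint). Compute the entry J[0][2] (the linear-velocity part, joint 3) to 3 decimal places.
3.098

axis z_2 = (0.6124,-0.6124,0.5000); lever o_n−o_2 = (2.7493,-4.2583,-1.5825)
cross product → J_v[:, 2] = (3.0982,2.3438,-0.9240)
J_ω[:, 2] = z_2
entry J[0][2] = 3.0982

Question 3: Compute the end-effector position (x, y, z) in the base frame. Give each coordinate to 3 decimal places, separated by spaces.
after link 1: o_1 = (-3.5355, 3.5355, 2.0000)
after link 2: o_2 = (-4.2426, 5.6569, 5.4641)
after link 3: o_3 = (-1.7458, 3.8671, 8.2141)
after link 4: o_4 = (-3.9618, 4.6689, 4.9821)
after link 5: o_5 = (-4.3090, 4.4038, 4.0825)
after link 6: o_6 = (-1.4933, 1.3986, 3.8816)

-1.493 1.399 3.882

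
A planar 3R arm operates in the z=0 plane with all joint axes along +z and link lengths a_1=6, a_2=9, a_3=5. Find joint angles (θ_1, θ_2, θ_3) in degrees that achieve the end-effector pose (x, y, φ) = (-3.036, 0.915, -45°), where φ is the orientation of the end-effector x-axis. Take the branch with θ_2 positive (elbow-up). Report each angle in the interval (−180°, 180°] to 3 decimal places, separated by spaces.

wrist centre = target − a_3·(cos φ, sin φ) = (-6.5715, 4.4505)
cos θ_2 = (62.9923−6²−9²)/(2·6·9) = -0.5001; θ_2 = 120.0047° (elbow-up)
β = atan2(4.4505,-6.5715) = 145.8924°; ψ = atan2(7.7939,1.4994) = 79.1106°
θ_1 = β − ψ = 66.7818°
θ_3 = φ − θ_1 − θ_2 = 128.2135° (wrapped to (-180°,180°])

66.782 120.005 128.214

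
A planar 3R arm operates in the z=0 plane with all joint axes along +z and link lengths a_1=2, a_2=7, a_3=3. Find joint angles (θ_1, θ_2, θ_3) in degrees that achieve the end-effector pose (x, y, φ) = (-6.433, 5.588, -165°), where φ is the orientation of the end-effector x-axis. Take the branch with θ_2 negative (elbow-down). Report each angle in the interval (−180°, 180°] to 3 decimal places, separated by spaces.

-166.903 -89.992 91.894

wrist centre = target − a_3·(cos φ, sin φ) = (-3.5352, 6.3645)
cos θ_2 = (53.0041−2²−7²)/(2·2·7) = 0.0001; θ_2 = -89.9916° (elbow-down)
β = atan2(6.3645,-3.5352) = 119.0506°; ψ = atan2(-7.0000,2.0010) = -74.0468°
θ_1 = β − ψ = 193.0974°
θ_3 = φ − θ_1 − θ_2 = 91.8942° (wrapped to (-180°,180°])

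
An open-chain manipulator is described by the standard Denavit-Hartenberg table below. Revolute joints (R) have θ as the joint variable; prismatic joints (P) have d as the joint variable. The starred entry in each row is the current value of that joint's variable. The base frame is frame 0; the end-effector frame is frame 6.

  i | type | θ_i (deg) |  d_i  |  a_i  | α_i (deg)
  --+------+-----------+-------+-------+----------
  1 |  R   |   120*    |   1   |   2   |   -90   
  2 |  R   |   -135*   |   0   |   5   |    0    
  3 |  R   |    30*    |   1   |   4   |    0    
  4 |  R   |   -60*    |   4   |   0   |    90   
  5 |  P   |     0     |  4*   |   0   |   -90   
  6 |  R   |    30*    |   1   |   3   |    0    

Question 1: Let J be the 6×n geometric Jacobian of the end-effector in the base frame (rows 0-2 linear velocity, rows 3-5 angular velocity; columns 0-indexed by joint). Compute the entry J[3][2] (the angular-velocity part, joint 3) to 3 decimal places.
axis z_2 = (-0.8660,-0.5000,0.0000); lever o_n−o_2 = (-3.1002,-6.6303,2.1213)
cross product → J_v[:, 2] = (-1.0607,1.8371,4.1919)
J_ω[:, 2] = z_2
entry J[3][2] = -0.8660

-0.866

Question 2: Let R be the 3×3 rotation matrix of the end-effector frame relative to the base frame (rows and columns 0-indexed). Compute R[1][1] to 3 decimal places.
0.612

End-effector y-axis (col 1 of R) = (-0.3536,0.6124,0.7071)
R[1][1] = 0.6124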